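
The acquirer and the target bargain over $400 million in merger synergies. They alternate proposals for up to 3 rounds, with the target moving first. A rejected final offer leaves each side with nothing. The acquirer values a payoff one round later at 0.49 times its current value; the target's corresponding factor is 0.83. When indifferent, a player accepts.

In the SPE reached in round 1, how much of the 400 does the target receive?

Solve by backward induction from round 3.
Round 3 (the target proposes): the acquirer will accept anything ≥ 0, so the target offers 0 and keeps 400.
Round 2 (the acquirer proposes): the target can get 400 next round, worth 0.83 × 400 = 332 now. The acquirer offers 332 and keeps 400 − 332 = 68.
Round 1 (the target proposes): the acquirer can get 68 next round, worth 0.49 × 68 = 33.32 now; the target offers that and keeps 366.68.

366.68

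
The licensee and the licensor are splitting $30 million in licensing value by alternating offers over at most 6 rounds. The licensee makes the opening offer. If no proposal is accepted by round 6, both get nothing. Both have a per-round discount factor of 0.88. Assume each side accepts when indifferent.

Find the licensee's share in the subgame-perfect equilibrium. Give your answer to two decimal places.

Round 6 (the licensor proposes): the licensee will accept anything ≥ 0, so the licensor offers 0 and keeps 30.
Round 5 (the licensee proposes): the licensor can get 30 next round, worth 0.88 × 30 = 26.4 now; the licensee offers that and keeps 3.6.
Round 4 (the licensor proposes): the licensee can get 3.6 next round, worth 0.88 × 3.6 = 3.168 now; the licensor offers that and keeps 26.832.
Round 3 (the licensee proposes): the licensor can get 26.832 next round, worth 0.88 × 26.832 = 23.61216 now, so the licensee offers 23.61216, keeping 6.38784.
Round 2 (the licensor proposes): the licensee can get 6.38784 next round, worth 0.88 × 6.38784 = 5.6212992 now; the licensor offers that and keeps 24.3787008.
Round 1 (the licensee proposes): the licensor can get 24.3787008 next round, worth 0.88 × 24.3787008 = 21.453256704 now; the licensee offers that and keeps 8.546743296.

8.55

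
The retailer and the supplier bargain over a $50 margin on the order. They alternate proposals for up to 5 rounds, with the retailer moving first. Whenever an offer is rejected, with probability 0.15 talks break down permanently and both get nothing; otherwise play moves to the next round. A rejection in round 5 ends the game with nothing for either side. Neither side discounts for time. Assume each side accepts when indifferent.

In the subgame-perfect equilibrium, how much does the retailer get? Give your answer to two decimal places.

39.02

Round 5 (the retailer proposes): rejection yields 0 for the supplier; the retailer offers 0 and keeps 50.
Round 4 (the supplier proposes): rejecting gives the retailer an expected 0.85 × 50 = 42.5, so the supplier offers 42.5, keeping 7.5.
Round 3 (the retailer proposes): rejecting gives the supplier an expected 0.85 × 7.5 = 6.375; the retailer offers that and keeps 43.625.
Round 2 (the supplier proposes): rejecting gives the retailer an expected 0.85 × 43.625 = 37.08125. The supplier offers 37.08125 and keeps 50 − 37.08125 = 12.91875.
Round 1 (the retailer proposes): rejecting gives the supplier an expected 0.85 × 12.91875 = 10.9809375, so the retailer offers 10.9809375, keeping 39.0190625.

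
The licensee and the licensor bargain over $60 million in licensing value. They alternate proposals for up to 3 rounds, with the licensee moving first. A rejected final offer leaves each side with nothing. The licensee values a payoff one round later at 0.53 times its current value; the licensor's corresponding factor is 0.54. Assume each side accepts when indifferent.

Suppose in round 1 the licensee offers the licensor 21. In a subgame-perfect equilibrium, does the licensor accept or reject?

Accept

Work out the licensor's continuation value if the offer is rejected.
Round 3 (the licensee proposes): the licensor will accept anything ≥ 0, so the licensee offers 0 and keeps 60.
Round 2 (the licensor proposes): the licensee can get 60 next round, worth 0.53 × 60 = 31.8 now, so the licensor offers 31.8, keeping 28.2.
So by rejecting in round 1, the licensor gets 28.2 next round, worth 0.54 × 28.2 = 15.228 now.
Offer 21 ≥ 15.228, so the licensor accepts.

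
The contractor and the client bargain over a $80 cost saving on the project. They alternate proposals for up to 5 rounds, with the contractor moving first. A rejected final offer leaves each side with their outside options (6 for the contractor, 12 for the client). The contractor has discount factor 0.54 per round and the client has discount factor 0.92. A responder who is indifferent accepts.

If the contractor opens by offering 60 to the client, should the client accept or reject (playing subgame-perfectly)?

Accept

Round 5 (the contractor proposes): the client gets 12 if talks fail, so the contractor offers 12 and keeps 68.
Round 4 (the client proposes): the contractor can get 68 next round, worth 0.54 × 68 = 36.72 now; the client offers that and keeps 43.28.
Round 3 (the contractor proposes): the client can get 43.28 next round, worth 0.92 × 43.28 = 39.8176 now, so the contractor offers 39.8176, keeping 40.1824.
Round 2 (the client proposes): the contractor can get 40.1824 next round, worth 0.54 × 40.1824 = 21.698496 now; the client offers that and keeps 58.301504.
So by rejecting in round 1, the client gets 58.301504 next round, worth 0.92 × 58.301504 = 53.63738368 now.
Offer 60 ≥ 53.63738368, so the client accepts.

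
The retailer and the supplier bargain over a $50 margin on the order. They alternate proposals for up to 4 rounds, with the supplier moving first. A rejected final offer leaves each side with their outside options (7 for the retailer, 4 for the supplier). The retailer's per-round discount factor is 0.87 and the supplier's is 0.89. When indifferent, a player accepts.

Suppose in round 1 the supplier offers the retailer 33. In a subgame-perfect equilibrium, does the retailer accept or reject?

Round 4 (the retailer proposes): the supplier gets 4 if talks fail, so the retailer offers 4 and keeps 46.
Round 3 (the supplier proposes): the retailer can get 46 next round, worth 0.87 × 46 = 40.02 now. The supplier offers 40.02 and keeps 50 − 40.02 = 9.98.
Round 2 (the retailer proposes): the supplier can get 9.98 next round, worth 0.89 × 9.98 = 8.8822 now, so the retailer offers 8.8822, keeping 41.1178.
So by rejecting in round 1, the retailer gets 41.1178 next round, worth 0.87 × 41.1178 = 35.772486 now.
Offer 33 < 35.772486, so the retailer rejects.

Reject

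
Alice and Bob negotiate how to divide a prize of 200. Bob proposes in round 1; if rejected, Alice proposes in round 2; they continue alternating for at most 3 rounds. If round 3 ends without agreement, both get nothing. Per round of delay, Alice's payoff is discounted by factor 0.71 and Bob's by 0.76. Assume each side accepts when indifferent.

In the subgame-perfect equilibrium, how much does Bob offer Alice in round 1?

34.08

By backward induction:
Round 3 (Bob proposes): Alice will accept anything ≥ 0, so Bob offers 0 and keeps 200.
Round 2 (Alice proposes): Bob can get 200 next round, worth 0.76 × 200 = 152 now, so Alice offers 152, keeping 48.
Round 1 (Bob proposes): Alice can get 48 next round, worth 0.71 × 48 = 34.08 now. Bob offers 34.08 and keeps 200 − 34.08 = 165.92.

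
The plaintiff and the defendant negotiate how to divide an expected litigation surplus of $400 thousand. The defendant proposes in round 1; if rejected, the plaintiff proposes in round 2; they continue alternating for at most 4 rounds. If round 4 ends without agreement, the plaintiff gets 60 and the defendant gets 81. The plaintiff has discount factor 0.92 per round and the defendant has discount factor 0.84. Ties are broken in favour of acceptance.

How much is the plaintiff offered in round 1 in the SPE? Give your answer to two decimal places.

285.68

Solve by backward induction from round 4.
Round 4 (the plaintiff proposes): the defendant gets 81 if talks fail, so the plaintiff offers 81 and keeps 319.
Round 3 (the defendant proposes): the plaintiff can get 319 next round, worth 0.92 × 319 = 293.48 now; the defendant offers that and keeps 106.52.
Round 2 (the plaintiff proposes): the defendant can get 106.52 next round, worth 0.84 × 106.52 = 89.4768 now, so the plaintiff offers 89.4768, keeping 310.5232.
Round 1 (the defendant proposes): the plaintiff can get 310.5232 next round, worth 0.92 × 310.5232 = 285.681344 now, so the defendant offers 285.681344, keeping 114.318656.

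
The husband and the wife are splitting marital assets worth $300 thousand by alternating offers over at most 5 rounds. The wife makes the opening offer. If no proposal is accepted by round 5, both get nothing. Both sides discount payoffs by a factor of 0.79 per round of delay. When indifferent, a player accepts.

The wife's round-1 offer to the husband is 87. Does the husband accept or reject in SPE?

Work out the husband's continuation value if the offer is rejected.
Round 5 (the wife proposes): rejection yields 0 for the husband; the wife offers 0 and keeps 300.
Round 4 (the husband proposes): the wife can get 300 next round, worth 0.79 × 300 = 237 now; the husband offers that and keeps 63.
Round 3 (the wife proposes): the husband can get 63 next round, worth 0.79 × 63 = 49.77 now. The wife offers 49.77 and keeps 300 − 49.77 = 250.23.
Round 2 (the husband proposes): the wife can get 250.23 next round, worth 0.79 × 250.23 = 197.6817 now; the husband offers that and keeps 102.3183.
So by rejecting in round 1, the husband gets 102.3183 next round, worth 0.79 × 102.3183 = 80.831457 now.
Offer 87 ≥ 80.831457, so the husband accepts.

Accept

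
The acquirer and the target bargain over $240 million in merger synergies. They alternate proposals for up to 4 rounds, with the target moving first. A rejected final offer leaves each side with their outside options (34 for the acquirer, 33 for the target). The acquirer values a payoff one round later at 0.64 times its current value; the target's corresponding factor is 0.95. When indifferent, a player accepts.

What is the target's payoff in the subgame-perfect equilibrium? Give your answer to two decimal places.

Round 4 (the acquirer proposes): the target gets 33 if talks fail, so the acquirer offers 33 and keeps 207.
Round 3 (the target proposes): the acquirer can get 207 next round, worth 0.64 × 207 = 132.48 now; the target offers that and keeps 107.52.
Round 2 (the acquirer proposes): the target can get 107.52 next round, worth 0.95 × 107.52 = 102.144 now, so the acquirer offers 102.144, keeping 137.856.
Round 1 (the target proposes): the acquirer can get 137.856 next round, worth 0.64 × 137.856 = 88.22784 now. The target offers 88.22784 and keeps 240 − 88.22784 = 151.77216.

151.77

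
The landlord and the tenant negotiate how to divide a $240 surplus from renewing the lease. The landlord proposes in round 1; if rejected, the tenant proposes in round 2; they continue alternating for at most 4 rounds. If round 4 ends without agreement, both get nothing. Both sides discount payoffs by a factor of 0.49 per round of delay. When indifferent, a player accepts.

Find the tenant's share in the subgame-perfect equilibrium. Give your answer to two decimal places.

Round 4 (the tenant proposes): the landlord will accept anything ≥ 0, so the tenant offers 0 and keeps 240.
Round 3 (the landlord proposes): the tenant can get 240 next round, worth 0.49 × 240 = 117.6 now, so the landlord offers 117.6, keeping 122.4.
Round 2 (the tenant proposes): the landlord can get 122.4 next round, worth 0.49 × 122.4 = 59.976 now, so the tenant offers 59.976, keeping 180.024.
Round 1 (the landlord proposes): the tenant can get 180.024 next round, worth 0.49 × 180.024 = 88.21176 now, so the landlord offers 88.21176, keeping 151.78824.

88.21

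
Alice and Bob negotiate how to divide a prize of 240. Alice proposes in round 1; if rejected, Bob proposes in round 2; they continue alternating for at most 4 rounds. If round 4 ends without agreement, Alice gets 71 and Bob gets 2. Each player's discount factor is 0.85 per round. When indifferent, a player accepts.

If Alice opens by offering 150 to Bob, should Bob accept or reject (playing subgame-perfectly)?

Round 4 (Bob proposes): Alice gets 71 if talks fail, so Bob offers 71 and keeps 169.
Round 3 (Alice proposes): Bob can get 169 next round, worth 0.85 × 169 = 143.65 now; Alice offers that and keeps 96.35.
Round 2 (Bob proposes): Alice can get 96.35 next round, worth 0.85 × 96.35 = 81.8975 now, so Bob offers 81.8975, keeping 158.1025.
So by rejecting in round 1, Bob gets 158.1025 next round, worth 0.85 × 158.1025 = 134.387125 now.
Offer 150 ≥ 134.387125, so Bob accepts.

Accept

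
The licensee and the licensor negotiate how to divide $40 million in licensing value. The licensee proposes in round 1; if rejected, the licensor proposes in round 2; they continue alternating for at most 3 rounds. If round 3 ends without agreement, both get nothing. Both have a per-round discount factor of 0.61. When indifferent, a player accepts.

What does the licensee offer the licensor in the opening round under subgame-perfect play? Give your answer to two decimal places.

9.52

Work backward from the last round.
Round 3 (the licensee proposes): the licensor will accept anything ≥ 0, so the licensee offers 0 and keeps 40.
Round 2 (the licensor proposes): the licensee can get 40 next round, worth 0.61 × 40 = 24.4 now. The licensor offers 24.4 and keeps 40 − 24.4 = 15.6.
Round 1 (the licensee proposes): the licensor can get 15.6 next round, worth 0.61 × 15.6 = 9.516 now. The licensee offers 9.516 and keeps 40 − 9.516 = 30.484.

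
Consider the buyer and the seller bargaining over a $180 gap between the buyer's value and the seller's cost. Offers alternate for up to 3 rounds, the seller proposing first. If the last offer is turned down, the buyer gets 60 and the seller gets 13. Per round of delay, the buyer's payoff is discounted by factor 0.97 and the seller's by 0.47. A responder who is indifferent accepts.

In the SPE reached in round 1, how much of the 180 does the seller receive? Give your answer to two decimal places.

60.11

Work backward from the last round.
Round 3 (the seller proposes): the buyer gets 60 if talks fail, so the seller offers 60 and keeps 120.
Round 2 (the buyer proposes): the seller can get 120 next round, worth 0.47 × 120 = 56.4 now, so the buyer offers 56.4, keeping 123.6.
Round 1 (the seller proposes): the buyer can get 123.6 next round, worth 0.97 × 123.6 = 119.892 now; the seller offers that and keeps 60.108.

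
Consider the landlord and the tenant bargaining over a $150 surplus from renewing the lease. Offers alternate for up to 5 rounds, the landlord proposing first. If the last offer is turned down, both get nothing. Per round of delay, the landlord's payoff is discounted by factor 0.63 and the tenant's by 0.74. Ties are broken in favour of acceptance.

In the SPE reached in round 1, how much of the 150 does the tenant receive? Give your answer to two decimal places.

60.22

Round 5 (the landlord proposes): rejection yields 0 for the tenant; the landlord offers 0 and keeps 150.
Round 4 (the tenant proposes): the landlord can get 150 next round, worth 0.63 × 150 = 94.5 now, so the tenant offers 94.5, keeping 55.5.
Round 3 (the landlord proposes): the tenant can get 55.5 next round, worth 0.74 × 55.5 = 41.07 now; the landlord offers that and keeps 108.93.
Round 2 (the tenant proposes): the landlord can get 108.93 next round, worth 0.63 × 108.93 = 68.6259 now; the tenant offers that and keeps 81.3741.
Round 1 (the landlord proposes): the tenant can get 81.3741 next round, worth 0.74 × 81.3741 = 60.216834 now. The landlord offers 60.216834 and keeps 150 − 60.216834 = 89.783166.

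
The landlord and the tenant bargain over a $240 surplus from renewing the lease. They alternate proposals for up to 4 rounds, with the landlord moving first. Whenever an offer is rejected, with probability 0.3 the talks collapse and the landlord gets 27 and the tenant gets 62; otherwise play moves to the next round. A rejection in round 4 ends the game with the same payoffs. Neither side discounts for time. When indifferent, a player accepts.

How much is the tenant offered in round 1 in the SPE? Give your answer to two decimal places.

Round 4 (the tenant proposes): the landlord gets 27 if talks fail, so the tenant offers 27 and keeps 213.
Round 3 (the landlord proposes): rejecting gives the tenant an expected 0.7 × 213 + 0.3 × 62 = 167.7; the landlord offers that and keeps 72.3.
Round 2 (the tenant proposes): rejecting gives the landlord an expected 0.7 × 72.3 + 0.3 × 27 = 58.71; the tenant offers that and keeps 181.29.
Round 1 (the landlord proposes): rejecting gives the tenant an expected 0.7 × 181.29 + 0.3 × 62 = 145.503. The landlord offers 145.503 and keeps 240 − 145.503 = 94.497.

145.50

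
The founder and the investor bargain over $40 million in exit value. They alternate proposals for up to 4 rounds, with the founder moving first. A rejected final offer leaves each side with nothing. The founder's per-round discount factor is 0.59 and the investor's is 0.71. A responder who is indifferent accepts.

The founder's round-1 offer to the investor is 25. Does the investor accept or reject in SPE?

Round 4 (the investor proposes): the founder will accept anything ≥ 0, so the investor offers 0 and keeps 40.
Round 3 (the founder proposes): the investor can get 40 next round, worth 0.71 × 40 = 28.4 now; the founder offers that and keeps 11.6.
Round 2 (the investor proposes): the founder can get 11.6 next round, worth 0.59 × 11.6 = 6.844 now; the investor offers that and keeps 33.156.
So by rejecting in round 1, the investor gets 33.156 next round, worth 0.71 × 33.156 = 23.54076 now.
Offer 25 ≥ 23.54076, so the investor accepts.

Accept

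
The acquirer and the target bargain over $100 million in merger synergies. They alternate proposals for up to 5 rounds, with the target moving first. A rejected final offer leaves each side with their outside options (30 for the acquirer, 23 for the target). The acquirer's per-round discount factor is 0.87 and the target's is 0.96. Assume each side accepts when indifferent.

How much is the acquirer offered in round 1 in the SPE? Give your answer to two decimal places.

27.31

Work backward from the last round.
Round 5 (the target proposes): the acquirer gets 30 if talks fail, so the target offers 30 and keeps 70.
Round 4 (the acquirer proposes): the target can get 70 next round, worth 0.96 × 70 = 67.2 now, so the acquirer offers 67.2, keeping 32.8.
Round 3 (the target proposes): the acquirer can get 32.8 next round, worth 0.87 × 32.8 = 28.536 now; the target offers that and keeps 71.464.
Round 2 (the acquirer proposes): the target can get 71.464 next round, worth 0.96 × 71.464 = 68.60544 now. The acquirer offers 68.60544 and keeps 100 − 68.60544 = 31.39456.
Round 1 (the target proposes): the acquirer can get 31.39456 next round, worth 0.87 × 31.39456 = 27.3132672 now, so the target offers 27.3132672, keeping 72.6867328.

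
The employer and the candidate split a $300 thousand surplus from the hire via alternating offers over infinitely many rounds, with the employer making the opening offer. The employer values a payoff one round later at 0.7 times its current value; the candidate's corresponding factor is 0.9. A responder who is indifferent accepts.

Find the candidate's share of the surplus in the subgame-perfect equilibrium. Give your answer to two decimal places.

When the employer proposes, the candidate accepts any offer worth at least 0.9 times what the candidate would get by proposing next round; and vice versa.
This gives x = 300 − 0.9y and y = 300 − 0.7x, where x and y are each side's share when it proposes.
Hence (1 − 0.9·0.7)x = 300(1 − 0.9), i.e. 0.37·x = 30.
x ≈ 81.0811; the candidate's share is 300 − x ≈ 218.9189.

218.92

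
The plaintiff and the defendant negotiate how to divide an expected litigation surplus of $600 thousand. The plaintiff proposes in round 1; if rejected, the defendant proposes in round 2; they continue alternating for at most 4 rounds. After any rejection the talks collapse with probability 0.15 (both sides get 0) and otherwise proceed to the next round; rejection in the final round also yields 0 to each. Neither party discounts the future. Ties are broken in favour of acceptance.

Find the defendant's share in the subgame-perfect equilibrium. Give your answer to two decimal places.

444.98

Round 4 (the defendant proposes): the plaintiff will accept anything ≥ 0, so the defendant offers 0 and keeps 600.
Round 3 (the plaintiff proposes): rejecting gives the defendant an expected 0.85 × 600 = 510. The plaintiff offers 510 and keeps 600 − 510 = 90.
Round 2 (the defendant proposes): rejecting gives the plaintiff an expected 0.85 × 90 = 76.5; the defendant offers that and keeps 523.5.
Round 1 (the plaintiff proposes): rejecting gives the defendant an expected 0.85 × 523.5 = 444.975, so the plaintiff offers 444.975, keeping 155.025.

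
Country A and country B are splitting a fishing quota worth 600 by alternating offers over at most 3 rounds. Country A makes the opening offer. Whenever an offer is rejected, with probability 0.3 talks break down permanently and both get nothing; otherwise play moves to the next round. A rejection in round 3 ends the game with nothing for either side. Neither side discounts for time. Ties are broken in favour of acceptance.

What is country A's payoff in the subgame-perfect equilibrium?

Round 3 (country A proposes): country B will accept anything ≥ 0, so country A offers 0 and keeps 600.
Round 2 (country B proposes): rejecting gives country A an expected 0.7 × 600 = 420. Country B offers 420 and keeps 600 − 420 = 180.
Round 1 (country A proposes): rejecting gives country B an expected 0.7 × 180 = 126, so country A offers 126, keeping 474.

474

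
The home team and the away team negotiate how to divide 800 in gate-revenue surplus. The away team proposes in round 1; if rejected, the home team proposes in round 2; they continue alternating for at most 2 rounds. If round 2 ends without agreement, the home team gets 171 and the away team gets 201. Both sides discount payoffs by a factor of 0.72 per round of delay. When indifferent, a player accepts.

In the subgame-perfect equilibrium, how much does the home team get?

Round 2 (the home team proposes): the away team gets 201 if talks fail, so the home team offers 201 and keeps 599.
Round 1 (the away team proposes): the home team can get 599 next round, worth 0.72 × 599 = 431.28 now, so the away team offers 431.28, keeping 368.72.

431.28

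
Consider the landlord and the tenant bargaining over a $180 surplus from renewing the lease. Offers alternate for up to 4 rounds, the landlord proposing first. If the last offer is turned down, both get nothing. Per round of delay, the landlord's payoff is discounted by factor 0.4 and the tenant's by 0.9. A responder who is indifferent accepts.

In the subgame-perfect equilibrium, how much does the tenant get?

155.52

Round 4 (the tenant proposes): the landlord will accept anything ≥ 0, so the tenant offers 0 and keeps 180.
Round 3 (the landlord proposes): the tenant can get 180 next round, worth 0.9 × 180 = 162 now, so the landlord offers 162, keeping 18.
Round 2 (the tenant proposes): the landlord can get 18 next round, worth 0.4 × 18 = 7.2 now; the tenant offers that and keeps 172.8.
Round 1 (the landlord proposes): the tenant can get 172.8 next round, worth 0.9 × 172.8 = 155.52 now. The landlord offers 155.52 and keeps 180 − 155.52 = 24.48.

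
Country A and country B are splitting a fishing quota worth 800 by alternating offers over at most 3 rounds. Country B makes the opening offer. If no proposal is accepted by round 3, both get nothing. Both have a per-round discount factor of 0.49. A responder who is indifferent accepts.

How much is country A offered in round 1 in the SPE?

Round 3 (country B proposes): country A will accept anything ≥ 0, so country B offers 0 and keeps 800.
Round 2 (country A proposes): country B can get 800 next round, worth 0.49 × 800 = 392 now. Country A offers 392 and keeps 800 − 392 = 408.
Round 1 (country B proposes): country A can get 408 next round, worth 0.49 × 408 = 199.92 now, so country B offers 199.92, keeping 600.08.

199.92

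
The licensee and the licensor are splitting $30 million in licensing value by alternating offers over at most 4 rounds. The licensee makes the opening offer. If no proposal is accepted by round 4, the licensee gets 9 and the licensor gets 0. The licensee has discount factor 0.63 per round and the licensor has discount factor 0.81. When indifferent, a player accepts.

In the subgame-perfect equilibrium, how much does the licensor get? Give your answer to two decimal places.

By backward induction:
Round 4 (the licensor proposes): the licensee gets 9 if talks fail, so the licensor offers 9 and keeps 21.
Round 3 (the licensee proposes): the licensor can get 21 next round, worth 0.81 × 21 = 17.01 now; the licensee offers that and keeps 12.99.
Round 2 (the licensor proposes): the licensee can get 12.99 next round, worth 0.63 × 12.99 = 8.1837 now, so the licensor offers 8.1837, keeping 21.8163.
Round 1 (the licensee proposes): the licensor can get 21.8163 next round, worth 0.81 × 21.8163 = 17.671203 now. The licensee offers 17.671203 and keeps 30 − 17.671203 = 12.328797.

17.67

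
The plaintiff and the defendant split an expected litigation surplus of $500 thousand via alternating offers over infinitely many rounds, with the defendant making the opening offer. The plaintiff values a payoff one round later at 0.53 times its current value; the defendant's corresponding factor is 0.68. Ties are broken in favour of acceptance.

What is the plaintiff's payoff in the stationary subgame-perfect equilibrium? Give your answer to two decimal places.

132.58

When the defendant proposes, the plaintiff accepts any offer worth at least 0.53 times what the plaintiff would get by proposing next round; and vice versa.
This gives x = 500 − 0.53y and y = 500 − 0.68x, where x and y are each side's share when it proposes.
Hence (1 − 0.53·0.68)x = 500(1 − 0.53), i.e. 0.6396·x = 235.
x ≈ 367.4171; the plaintiff's share is 500 − x ≈ 132.5829.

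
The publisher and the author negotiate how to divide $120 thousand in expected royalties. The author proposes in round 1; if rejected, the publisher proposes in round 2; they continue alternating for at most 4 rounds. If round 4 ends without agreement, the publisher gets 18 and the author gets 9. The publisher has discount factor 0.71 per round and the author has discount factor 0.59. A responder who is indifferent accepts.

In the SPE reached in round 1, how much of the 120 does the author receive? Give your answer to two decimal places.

52.05

Work backward from the last round.
Round 4 (the publisher proposes): the author gets 9 if talks fail, so the publisher offers 9 and keeps 111.
Round 3 (the author proposes): the publisher can get 111 next round, worth 0.71 × 111 = 78.81 now, so the author offers 78.81, keeping 41.19.
Round 2 (the publisher proposes): the author can get 41.19 next round, worth 0.59 × 41.19 = 24.3021 now; the publisher offers that and keeps 95.6979.
Round 1 (the author proposes): the publisher can get 95.6979 next round, worth 0.71 × 95.6979 = 67.945509 now; the author offers that and keeps 52.054491.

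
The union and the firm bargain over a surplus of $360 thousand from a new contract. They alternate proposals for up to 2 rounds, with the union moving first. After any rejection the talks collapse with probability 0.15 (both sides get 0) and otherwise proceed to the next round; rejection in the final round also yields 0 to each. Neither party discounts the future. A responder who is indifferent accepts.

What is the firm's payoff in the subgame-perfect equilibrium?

Round 2 (the firm proposes): the union will accept anything ≥ 0, so the firm offers 0 and keeps 360.
Round 1 (the union proposes): rejecting gives the firm an expected 0.85 × 360 = 306. The union offers 306 and keeps 360 − 306 = 54.

306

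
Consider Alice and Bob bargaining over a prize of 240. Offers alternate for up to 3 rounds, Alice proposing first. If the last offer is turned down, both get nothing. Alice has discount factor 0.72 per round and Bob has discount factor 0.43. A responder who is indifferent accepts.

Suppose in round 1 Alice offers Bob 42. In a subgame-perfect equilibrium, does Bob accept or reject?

Accept

Round 3 (Alice proposes): rejection yields 0 for Bob; Alice offers 0 and keeps 240.
Round 2 (Bob proposes): Alice can get 240 next round, worth 0.72 × 240 = 172.8 now, so Bob offers 172.8, keeping 67.2.
So by rejecting in round 1, Bob gets 67.2 next round, worth 0.43 × 67.2 = 28.896 now.
Offer 42 ≥ 28.896, so Bob accepts.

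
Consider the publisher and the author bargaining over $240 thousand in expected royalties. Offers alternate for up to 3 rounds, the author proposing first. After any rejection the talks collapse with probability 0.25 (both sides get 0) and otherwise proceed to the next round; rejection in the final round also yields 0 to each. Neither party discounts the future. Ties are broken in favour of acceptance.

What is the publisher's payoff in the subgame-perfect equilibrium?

45

By backward induction:
Round 3 (the author proposes): the publisher will accept anything ≥ 0, so the author offers 0 and keeps 240.
Round 2 (the publisher proposes): rejecting gives the author an expected 0.75 × 240 = 180. The publisher offers 180 and keeps 240 − 180 = 60.
Round 1 (the author proposes): rejecting gives the publisher an expected 0.75 × 60 = 45, so the author offers 45, keeping 195.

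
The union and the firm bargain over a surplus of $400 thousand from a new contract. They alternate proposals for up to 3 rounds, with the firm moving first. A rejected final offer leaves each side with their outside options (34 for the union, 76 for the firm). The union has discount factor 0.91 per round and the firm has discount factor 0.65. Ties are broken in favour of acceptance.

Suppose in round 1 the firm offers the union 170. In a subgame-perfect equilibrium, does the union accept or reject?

Accept

Round 3 (the firm proposes): the union gets 34 if talks fail, so the firm offers 34 and keeps 366.
Round 2 (the union proposes): the firm can get 366 next round, worth 0.65 × 366 = 237.9 now, so the union offers 237.9, keeping 162.1.
So by rejecting in round 1, the union gets 162.1 next round, worth 0.91 × 162.1 = 147.511 now.
Offer 170 ≥ 147.511, so the union accepts.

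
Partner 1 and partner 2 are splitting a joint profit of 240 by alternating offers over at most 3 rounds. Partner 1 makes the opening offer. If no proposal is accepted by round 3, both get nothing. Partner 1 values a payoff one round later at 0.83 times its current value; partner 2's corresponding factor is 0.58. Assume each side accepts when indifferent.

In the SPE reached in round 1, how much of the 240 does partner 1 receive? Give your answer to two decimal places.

Round 3 (partner 1 proposes): partner 2 will accept anything ≥ 0, so partner 1 offers 0 and keeps 240.
Round 2 (partner 2 proposes): partner 1 can get 240 next round, worth 0.83 × 240 = 199.2 now; partner 2 offers that and keeps 40.8.
Round 1 (partner 1 proposes): partner 2 can get 40.8 next round, worth 0.58 × 40.8 = 23.664 now, so partner 1 offers 23.664, keeping 216.336.

216.34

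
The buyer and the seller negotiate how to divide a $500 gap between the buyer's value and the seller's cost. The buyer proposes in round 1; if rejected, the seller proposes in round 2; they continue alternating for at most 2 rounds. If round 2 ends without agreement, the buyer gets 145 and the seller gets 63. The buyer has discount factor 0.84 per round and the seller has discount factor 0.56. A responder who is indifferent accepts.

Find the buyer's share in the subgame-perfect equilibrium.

Round 2 (the seller proposes): the buyer gets 145 if talks fail, so the seller offers 145 and keeps 355.
Round 1 (the buyer proposes): the seller can get 355 next round, worth 0.56 × 355 = 198.8 now; the buyer offers that and keeps 301.2.

301.2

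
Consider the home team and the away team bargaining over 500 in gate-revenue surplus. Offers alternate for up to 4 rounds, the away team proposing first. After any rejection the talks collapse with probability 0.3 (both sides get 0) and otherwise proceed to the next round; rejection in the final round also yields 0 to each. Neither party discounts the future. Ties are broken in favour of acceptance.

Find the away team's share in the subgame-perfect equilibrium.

Round 4 (the home team proposes): rejection yields 0 for the away team; the home team offers 0 and keeps 500.
Round 3 (the away team proposes): rejecting gives the home team an expected 0.7 × 500 = 350, so the away team offers 350, keeping 150.
Round 2 (the home team proposes): rejecting gives the away team an expected 0.7 × 150 = 105; the home team offers that and keeps 395.
Round 1 (the away team proposes): rejecting gives the home team an expected 0.7 × 395 = 276.5, so the away team offers 276.5, keeping 223.5.

223.5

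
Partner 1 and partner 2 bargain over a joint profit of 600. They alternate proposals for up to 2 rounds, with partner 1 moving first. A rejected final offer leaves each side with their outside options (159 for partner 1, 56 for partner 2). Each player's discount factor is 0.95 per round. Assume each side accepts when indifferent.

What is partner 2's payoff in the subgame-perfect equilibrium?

418.95

Round 2 (partner 2 proposes): partner 1 gets 159 if talks fail, so partner 2 offers 159 and keeps 441.
Round 1 (partner 1 proposes): partner 2 can get 441 next round, worth 0.95 × 441 = 418.95 now; partner 1 offers that and keeps 181.05.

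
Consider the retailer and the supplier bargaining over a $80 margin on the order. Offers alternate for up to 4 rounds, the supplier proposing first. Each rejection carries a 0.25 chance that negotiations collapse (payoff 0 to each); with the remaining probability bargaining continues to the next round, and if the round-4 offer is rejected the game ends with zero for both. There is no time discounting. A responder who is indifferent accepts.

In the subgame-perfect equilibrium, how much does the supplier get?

By backward induction:
Round 4 (the retailer proposes): rejection yields 0 for the supplier; the retailer offers 0 and keeps 80.
Round 3 (the supplier proposes): rejecting gives the retailer an expected 0.75 × 80 = 60. The supplier offers 60 and keeps 80 − 60 = 20.
Round 2 (the retailer proposes): rejecting gives the supplier an expected 0.75 × 20 = 15; the retailer offers that and keeps 65.
Round 1 (the supplier proposes): rejecting gives the retailer an expected 0.75 × 65 = 48.75. The supplier offers 48.75 and keeps 80 − 48.75 = 31.25.

31.25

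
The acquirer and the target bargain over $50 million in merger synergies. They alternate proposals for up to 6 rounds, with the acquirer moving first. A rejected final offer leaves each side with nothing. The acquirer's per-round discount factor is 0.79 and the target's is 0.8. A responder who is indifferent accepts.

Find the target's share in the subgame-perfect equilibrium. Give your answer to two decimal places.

By backward induction:
Round 6 (the target proposes): the acquirer will accept anything ≥ 0, so the target offers 0 and keeps 50.
Round 5 (the acquirer proposes): the target can get 50 next round, worth 0.8 × 50 = 40 now, so the acquirer offers 40, keeping 10.
Round 4 (the target proposes): the acquirer can get 10 next round, worth 0.79 × 10 = 7.9 now; the target offers that and keeps 42.1.
Round 3 (the acquirer proposes): the target can get 42.1 next round, worth 0.8 × 42.1 = 33.68 now; the acquirer offers that and keeps 16.32.
Round 2 (the target proposes): the acquirer can get 16.32 next round, worth 0.79 × 16.32 = 12.8928 now, so the target offers 12.8928, keeping 37.1072.
Round 1 (the acquirer proposes): the target can get 37.1072 next round, worth 0.8 × 37.1072 = 29.68576 now; the acquirer offers that and keeps 20.31424.

29.69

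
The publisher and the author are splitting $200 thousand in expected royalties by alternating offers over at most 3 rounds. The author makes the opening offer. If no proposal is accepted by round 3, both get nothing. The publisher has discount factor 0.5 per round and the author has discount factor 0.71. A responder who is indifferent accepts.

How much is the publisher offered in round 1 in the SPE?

29

By backward induction:
Round 3 (the author proposes): the publisher will accept anything ≥ 0, so the author offers 0 and keeps 200.
Round 2 (the publisher proposes): the author can get 200 next round, worth 0.71 × 200 = 142 now. The publisher offers 142 and keeps 200 − 142 = 58.
Round 1 (the author proposes): the publisher can get 58 next round, worth 0.5 × 58 = 29 now; the author offers that and keeps 171.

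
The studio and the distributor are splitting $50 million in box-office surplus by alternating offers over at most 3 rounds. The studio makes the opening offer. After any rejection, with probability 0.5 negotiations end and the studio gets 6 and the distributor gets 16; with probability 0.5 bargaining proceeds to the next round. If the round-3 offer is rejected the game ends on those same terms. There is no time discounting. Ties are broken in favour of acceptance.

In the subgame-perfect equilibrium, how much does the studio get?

By backward induction:
Round 3 (the studio proposes): the distributor gets 16 if talks fail, so the studio offers 16 and keeps 34.
Round 2 (the distributor proposes): rejecting gives the studio an expected 0.5 × 34 + 0.5 × 6 = 20. The distributor offers 20 and keeps 50 − 20 = 30.
Round 1 (the studio proposes): rejecting gives the distributor an expected 0.5 × 30 + 0.5 × 16 = 23; the studio offers that and keeps 27.

27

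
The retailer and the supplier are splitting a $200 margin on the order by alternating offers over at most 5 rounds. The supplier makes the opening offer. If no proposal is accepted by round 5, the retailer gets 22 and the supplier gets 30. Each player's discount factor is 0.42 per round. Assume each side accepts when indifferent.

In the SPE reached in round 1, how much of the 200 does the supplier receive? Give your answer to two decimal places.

142.00

Round 5 (the supplier proposes): the retailer gets 22 if talks fail, so the supplier offers 22 and keeps 178.
Round 4 (the retailer proposes): the supplier can get 178 next round, worth 0.42 × 178 = 74.76 now. The retailer offers 74.76 and keeps 200 − 74.76 = 125.24.
Round 3 (the supplier proposes): the retailer can get 125.24 next round, worth 0.42 × 125.24 = 52.6008 now; the supplier offers that and keeps 147.3992.
Round 2 (the retailer proposes): the supplier can get 147.3992 next round, worth 0.42 × 147.3992 = 61.907664 now. The retailer offers 61.907664 and keeps 200 − 61.907664 = 138.092336.
Round 1 (the supplier proposes): the retailer can get 138.092336 next round, worth 0.42 × 138.092336 = 57.99878112 now, so the supplier offers 57.99878112, keeping 142.00121888.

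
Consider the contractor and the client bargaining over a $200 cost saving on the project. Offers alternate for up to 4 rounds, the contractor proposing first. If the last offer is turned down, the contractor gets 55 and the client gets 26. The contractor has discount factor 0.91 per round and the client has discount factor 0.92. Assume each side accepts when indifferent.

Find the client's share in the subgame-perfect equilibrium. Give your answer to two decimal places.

Round 4 (the client proposes): the contractor gets 55 if talks fail, so the client offers 55 and keeps 145.
Round 3 (the contractor proposes): the client can get 145 next round, worth 0.92 × 145 = 133.4 now; the contractor offers that and keeps 66.6.
Round 2 (the client proposes): the contractor can get 66.6 next round, worth 0.91 × 66.6 = 60.606 now, so the client offers 60.606, keeping 139.394.
Round 1 (the contractor proposes): the client can get 139.394 next round, worth 0.92 × 139.394 = 128.24248 now, so the contractor offers 128.24248, keeping 71.75752.

128.24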